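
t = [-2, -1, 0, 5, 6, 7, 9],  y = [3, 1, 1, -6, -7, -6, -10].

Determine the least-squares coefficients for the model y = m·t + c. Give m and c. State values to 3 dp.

m = -1.132, c = 0.452

Compute the Gram sums: Σt·t = 196, Σt = 24, Σ1 = 7.
Moment sums: Σt·y = -211, Σy = -24.
Normal equations: [[196, 24]; [24, 7]]·[m, c]ᵀ = [-211, -24]ᵀ.
det = 196·7 − 24² = 796.
m = ((-211)·7 − 24·(-24))/796 = -901/796; c = (196·(-24) − 24·(-211))/796 = 90/199.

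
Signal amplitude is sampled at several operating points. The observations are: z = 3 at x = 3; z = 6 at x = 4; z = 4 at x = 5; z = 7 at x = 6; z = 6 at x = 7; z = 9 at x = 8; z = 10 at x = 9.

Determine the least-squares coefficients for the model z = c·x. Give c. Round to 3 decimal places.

Entries of MᵀM: Σx·x = 280.
For Mᵀz: Σx·z = 299.
So MᵀM·[c]ᵀ = Mᵀz: [[280]]·[c]ᵀ = [299]ᵀ.
c = 299/280 = 1.06786.

c = 1.068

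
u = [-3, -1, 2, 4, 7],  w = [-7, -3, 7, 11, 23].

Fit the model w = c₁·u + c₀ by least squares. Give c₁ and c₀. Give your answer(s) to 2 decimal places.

c₁ = 2.98, c₀ = 0.83

The normal equations are: 79·c₁ + 9·c₀ = 243;  9·c₁ + 5·c₀ = 31.
(Σu·u = 79, Σu = 9, Σ1 = 5, Σu·w = 243, Σw = 31.)
Δ = 79·5 − 9² = 314.
c₁ = (243·5 − 9·31)/314 = 468/157; c₀ = (79·31 − 9·243)/314 = 131/157.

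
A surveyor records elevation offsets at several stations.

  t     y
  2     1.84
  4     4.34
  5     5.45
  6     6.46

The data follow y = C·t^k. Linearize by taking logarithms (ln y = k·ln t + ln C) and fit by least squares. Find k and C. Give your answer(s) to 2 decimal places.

k = 1.16, C = 0.84

With ln yᵢ as the transformed response and ln tᵢ as the regressor:
Σln t = 5.4806, Σ(ln t)² = 8.2030, Σln y = 5.6389, Σln t·ln y = 8.5293.
Equations: 8.2030·k + 5.4806·ln C = 8.5293;  5.4806·k + 4·ln C = 5.6389.
Solving (det = 2.7744): k = 1.15791, ln C = -0.17681, so C = exp(-0.17681) = 0.83794.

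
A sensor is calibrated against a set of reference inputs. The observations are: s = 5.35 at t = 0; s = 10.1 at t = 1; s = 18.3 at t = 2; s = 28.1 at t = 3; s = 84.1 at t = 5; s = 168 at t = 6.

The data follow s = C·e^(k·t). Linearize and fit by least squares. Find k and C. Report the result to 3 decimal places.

With ln sᵢ as the transformed response and tᵢ as the regressor:
AᵀA = [[75.0000, 17.0000]; [17.0000, 6]], rhs = [71.0375, 19.7883]ᵀ  (here Σt = 17.0000, Σ(t)² = 75.0000, Σln s = 19.7883, Σt·ln s = 71.0375).
Slope k = (n·Σt·ln s − Σt·Σln s)/(n·Σ(t)² − (Σt)²) = (6·71.0375 − 17.0000·19.7883)/161.0000 = 0.55791; ln C = (Σln s − k·Σt)/n = 1.71729, so C = exp(1.71729) = 5.56941.

k = 0.558, C = 5.569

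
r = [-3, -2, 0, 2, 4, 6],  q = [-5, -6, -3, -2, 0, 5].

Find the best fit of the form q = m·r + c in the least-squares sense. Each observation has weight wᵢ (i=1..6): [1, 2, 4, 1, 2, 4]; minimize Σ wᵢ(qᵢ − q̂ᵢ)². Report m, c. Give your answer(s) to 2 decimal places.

MᵀWM·[m, c]ᵀ = MᵀWq reads: 197·m + 27·c = 155;  27·m + 14·c = -11.
Δ = 197·14 − 27² = 2029.
m = (155·14 − 27·(-11))/2029 = 2467/2029; c = (197·(-11) − 27·155)/2029 = -6352/2029.

m = 1.22, c = -3.13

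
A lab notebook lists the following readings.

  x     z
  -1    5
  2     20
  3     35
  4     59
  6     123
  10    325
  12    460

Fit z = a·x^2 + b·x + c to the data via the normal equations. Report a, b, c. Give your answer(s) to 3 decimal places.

a = 3.029, b = 1.744, c = 3.622

With design matrix A, AᵀA = [[32386, 3042, 310]; [3042, 310, 36]; [310, 36, 7]] and Aᵀz = [104512, 9884, 1027]ᵀ.
Solving the 3×3 system (Gaussian elimination) gives a = 412763/136288, b = 237659/136288, c = 246823/68144.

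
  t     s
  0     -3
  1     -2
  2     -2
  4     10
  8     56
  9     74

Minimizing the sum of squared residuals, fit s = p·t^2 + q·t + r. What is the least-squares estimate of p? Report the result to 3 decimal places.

p = 1.089

The normal system AᵀA·[p, q, r]ᵀ = Aᵀs is [[10930, 1314, 166]; [1314, 166, 24]; [166, 24, 6]]·[p, q, r]ᵀ = [9728, 1148, 133]ᵀ.
Solving the 3×3 system (Gaussian elimination) gives p = 6895/6334, q = -41429/31670, r = -43037/15835.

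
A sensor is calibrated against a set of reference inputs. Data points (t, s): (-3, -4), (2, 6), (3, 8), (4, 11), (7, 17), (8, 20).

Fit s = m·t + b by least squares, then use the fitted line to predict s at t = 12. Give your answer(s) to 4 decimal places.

ŝ = 28.0925

Entries of AᵀA: Σt·t = 151, Σt = 21, Σ1 = 6.
And Σt·s = 371, Σs = 58.
Eliminating b: 6·(row 1) − 21·(row 2) gives 465·m = 6·371 − 21·58 = 1008, so m = 336/155.
Then b = (58 − 21·(336/155))/6 = 967/465.
At t = 12: ŝ = (336/155)·(12) + (967/465)·(1) = 13063/465.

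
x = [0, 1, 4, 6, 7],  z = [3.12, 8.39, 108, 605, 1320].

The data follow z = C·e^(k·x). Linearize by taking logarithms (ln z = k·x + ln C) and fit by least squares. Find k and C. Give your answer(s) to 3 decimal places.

Taking logs, ln z = k·x + ln C, so regress ln z on x.
Σx = 18.0000, Σ(x)² = 102.0000, Σln z = 21.5376, Σx·ln z = 109.5846.
Equations: 102.0000·k + 18.0000·ln C = 109.5846;  18.0000·k + 5·ln C = 21.5376.
Solving (det = 186.0000): k = 0.86154, ln C = 1.20599, so C = exp(1.20599) = 3.34006.

k = 0.862, C = 3.340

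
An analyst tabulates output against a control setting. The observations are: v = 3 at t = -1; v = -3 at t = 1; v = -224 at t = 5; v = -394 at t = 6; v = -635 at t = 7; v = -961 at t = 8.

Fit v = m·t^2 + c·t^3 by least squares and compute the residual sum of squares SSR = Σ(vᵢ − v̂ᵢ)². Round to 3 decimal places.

SSR = 6.964

From the data, Σt^2·t^2 = 8420, Σt^2·t^3 = 60476, Σt^3·t^3 = 442076.
For Mᵀv: Σt^2·v = -112403, Σt^3·v = -822947.
MᵀM·[m, c]ᵀ = Mᵀv becomes [[8420, 60476]; [60476, 442076]]·[m, c]ᵀ = [-112403, -822947]ᵀ.
Δ = 8420·442076 − 60476² = 64933344.
m = ((-112403)·442076 − 60476·(-822947))/64933344 = 811189/676389; c = (8420·(-822947) − 60476·(-112403))/64933344 = -5480413/2705556.
Residuals: -608501/2705556, -1960337/901852, -2111819/2705556, 80744/225463, 131455/128836, -433061/676389; SSR = 6280471/901852.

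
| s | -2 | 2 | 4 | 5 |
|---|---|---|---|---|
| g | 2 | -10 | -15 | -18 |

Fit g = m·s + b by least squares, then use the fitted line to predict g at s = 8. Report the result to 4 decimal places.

ĝ = -26.6000

AᵀA·[m, b]ᵀ = Aᵀg reads: 49·m + 9·b = -174;  9·m + 4·b = -41.
(Σs·s = 49, Σs = 9, Σ1 = 4, Σs·g = -174, Σg = -41.)
det = 49·4 − 9² = 115.
m = ((-174)·4 − 9·(-41))/115 = -327/115; b = (49·(-41) − 9·(-174))/115 = -443/115.
At s = 8: ĝ = (-327/115)·(8) + (-443/115)·(1) = -133/5.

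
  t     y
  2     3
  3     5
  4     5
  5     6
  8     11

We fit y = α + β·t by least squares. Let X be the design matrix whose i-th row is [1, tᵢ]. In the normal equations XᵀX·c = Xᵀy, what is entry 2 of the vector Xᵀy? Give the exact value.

159

Entry 2 ↔ basis t, so (Xᵀy)_{2} = Σᵢ (t)·yᵢ = (2)·(3) + (3)·(5) + (4)·(5) + (5)·(6) + (8)·(11) = 159.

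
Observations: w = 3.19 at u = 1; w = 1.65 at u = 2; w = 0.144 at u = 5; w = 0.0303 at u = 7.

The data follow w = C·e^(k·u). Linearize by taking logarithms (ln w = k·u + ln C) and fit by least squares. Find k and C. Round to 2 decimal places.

k = -0.78, C = 7.38

Taking logs, ln w = k·u + ln C, so regress ln w on u.
XᵀX = [[79.0000, 15.0000]; [15.0000, 4]], rhs = [-32.0044, -3.7738]ᵀ  (here Σu = 15.0000, Σ(u)² = 79.0000, Σln w = -3.7738, Σu·ln w = -32.0044).
Solving (det = 91.0000): k = -0.78474, ln C = 1.99933, so C = exp(1.99933) = 7.38413.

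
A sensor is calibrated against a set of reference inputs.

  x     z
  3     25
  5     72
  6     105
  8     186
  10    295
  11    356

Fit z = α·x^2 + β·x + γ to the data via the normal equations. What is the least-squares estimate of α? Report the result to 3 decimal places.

Entries of AᵀA: Σx^2·x^2 = 30739, Σx^2·x = 3211, Σx^2 = 355, Σx·x = 355, Σx = 43, Σ1 = 6.
Right-hand side: Σx^2·z = 90285, Σx·z = 9419, Σz = 1039.
So AᵀA·[α, β, γ]ᵀ = Aᵀz: [[30739, 3211, 355]; [3211, 355, 43]; [355, 43, 6]]·[α, β, γ]ᵀ = [90285, 9419, 1039]ᵀ.
Solving the 3×3 system (Gaussian elimination) gives α = 2737/912, β = -553/912, γ = -1/19.

α = 3.001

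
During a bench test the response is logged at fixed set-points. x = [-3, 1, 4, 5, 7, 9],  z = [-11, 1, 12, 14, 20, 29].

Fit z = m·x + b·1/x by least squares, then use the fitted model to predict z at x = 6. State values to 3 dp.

ẑ = 18.386

Compute the Gram sums: Σx·x = 181, Σx·1/x = 6, Σ1/x·1/x = 1978729/1587600.
Right-hand side: Σx·z = 553, Σ1/x·z = 5212/315.
AᵀA·[m, b]ᵀ = Aᵀz becomes [[181, 6]; [6, 1978729/1587600]]·[m, b]ᵀ = [553, 5212/315]ᵀ.
Δ = 181·(1978729/1587600) − 6² = 300996349/1587600.
m = (553·(1978729/1587600) − 6·(5212/315))/(300996349/1587600) = 936626257/300996349; b = (181·(5212/315) − 6·553)/(300996349/1587600) = -513061920/300996349.
At x = 6: ẑ = (936626257/300996349)·(6) + (-513061920/300996349)·(1/6) = 5534247222/300996349.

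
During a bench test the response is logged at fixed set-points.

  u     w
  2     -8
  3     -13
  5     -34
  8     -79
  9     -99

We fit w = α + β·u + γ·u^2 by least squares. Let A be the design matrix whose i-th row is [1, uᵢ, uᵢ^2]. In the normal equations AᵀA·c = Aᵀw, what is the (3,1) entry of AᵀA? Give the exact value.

183

Row 3 ↔ basis u^2, column 1 ↔ basis 1, so (AᵀA)_{3,1} = Σᵢ u^2 = (4)·(1) + (9)·(1) + (25)·(1) + (64)·(1) + (81)·(1) = 183.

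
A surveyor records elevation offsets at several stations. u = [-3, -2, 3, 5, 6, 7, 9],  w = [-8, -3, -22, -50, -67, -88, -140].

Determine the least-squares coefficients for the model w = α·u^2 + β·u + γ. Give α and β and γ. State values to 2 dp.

α = -1.45, β = -2.28, γ = -1.84

With design matrix X, XᵀX = [[11061, 1405, 213]; [1405, 213, 25]; [213, 25, 7]] and Xᵀw = [-19596, -2564, -378]ᵀ.
Row-reducing yields α = -191783/132538, β = -301809/132538, γ = -121740/66269.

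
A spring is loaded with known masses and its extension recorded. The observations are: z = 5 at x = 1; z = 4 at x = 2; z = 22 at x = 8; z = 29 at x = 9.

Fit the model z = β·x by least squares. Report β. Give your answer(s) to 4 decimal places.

From the data, Σx·x = 150.
Right-hand side: Σx·z = 450.
β = 450/150 = 3.

β = 3.0000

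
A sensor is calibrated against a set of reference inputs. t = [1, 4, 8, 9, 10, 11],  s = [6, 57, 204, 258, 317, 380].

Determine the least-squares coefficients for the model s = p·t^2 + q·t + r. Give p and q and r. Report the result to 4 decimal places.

The normal system AᵀA·[p, q, r]ᵀ = Aᵀs is [[35555, 3637, 383]; [3637, 383, 43]; [383, 43, 6]]·[p, q, r]ᵀ = [112552, 11538, 1222]ᵀ.
Row-reducing yields p = 314389/105600, q = 175267/105600, r = 2767/1600.

p = 2.9772, q = 1.6597, r = 1.7294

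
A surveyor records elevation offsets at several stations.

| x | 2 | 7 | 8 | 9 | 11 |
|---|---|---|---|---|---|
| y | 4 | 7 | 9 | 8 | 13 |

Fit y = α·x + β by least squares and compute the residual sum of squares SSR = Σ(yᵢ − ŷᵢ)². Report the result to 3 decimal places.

From the data, Σx·x = 319, Σx = 37, Σ1 = 5.
Right-hand side: Σx·y = 344, Σy = 41.
MᵀM·[α, β]ᵀ = Mᵀy becomes [[319, 37]; [37, 5]]·[α, β]ᵀ = [344, 41]ᵀ.
Δ = 319·5 − 37² = 226.
α = (344·5 − 37·41)/226 = 203/226; β = (319·41 − 37·344)/226 = 351/226.
Residuals: 147/226, -95/113, 59/226, -185/113, 177/113; SSR = 1431/226.

SSR = 6.332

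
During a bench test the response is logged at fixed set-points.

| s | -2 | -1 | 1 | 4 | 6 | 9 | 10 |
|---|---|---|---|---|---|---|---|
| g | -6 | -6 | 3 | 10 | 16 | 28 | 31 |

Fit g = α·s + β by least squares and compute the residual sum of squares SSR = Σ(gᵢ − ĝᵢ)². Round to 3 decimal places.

Normal-equation sums: Σs·s = 239, Σs = 27, Σ1 = 7.
And Σs·g = 719, Σg = 76.
Normal equations: [[239, 27]; [27, 7]]·[α, β]ᵀ = [719, 76]ᵀ.
Eliminating β: 7·(row 1) − 27·(row 2) gives 944·α = 7·719 − 27·76 = 2981, so α = 2981/944.
Then β = (76 − 27·(2981/944))/7 = -1249/944.
Residuals: 1547/944, -717/472, 275/236, -1235/944, -1533/944, 213/236, 703/944; SSR = 11393/944.

SSR = 12.069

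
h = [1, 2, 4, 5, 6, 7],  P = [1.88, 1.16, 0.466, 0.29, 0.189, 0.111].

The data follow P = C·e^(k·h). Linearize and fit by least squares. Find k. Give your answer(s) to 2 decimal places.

k = -0.47

Taking logs, ln P = k·h + ln C, so regress ln P on h.
Σh = 25.0000, Σ(h)² = 131.0000, Σln P = -5.0860, Σh·ln P = -33.6992.
Equations: 131.0000·k + 25.0000·ln C = -33.6992;  25.0000·k + 6·ln C = -5.0860.
Δ = 131.0000·6 − (25.0000)² = 161.0000; k = (-33.6992·6 − 25.0000·-5.0860)/161.0000 = -0.46612, ln C = (131.0000·-5.0860 − 25.0000·-33.6992)/161.0000 = 1.09450.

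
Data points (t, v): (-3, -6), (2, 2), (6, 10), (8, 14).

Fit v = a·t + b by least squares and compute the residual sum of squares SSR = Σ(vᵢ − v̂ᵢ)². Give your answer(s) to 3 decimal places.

The normal system MᵀM·[a, b]ᵀ = Mᵀv is [[113, 13]; [13, 4]]·[a, b]ᵀ = [194, 20]ᵀ.
det = 113·4 − 13² = 283.
a = (194·4 − 13·20)/283 = 516/283; b = (113·20 − 13·194)/283 = -262/283.
Residuals: 112/283, -204/283, -4/283, 96/283; SSR = 224/283.

SSR = 0.792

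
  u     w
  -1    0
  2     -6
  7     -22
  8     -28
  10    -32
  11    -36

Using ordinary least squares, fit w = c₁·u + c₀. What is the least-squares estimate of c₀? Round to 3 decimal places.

Sums needed: Σu·u = 339, Σu = 37, Σ1 = 6.
And Σu·w = -1106, Σw = -124.
det = 339·6 − 37² = 665.
c₁ = ((-1106)·6 − 37·(-124))/665 = -2048/665; c₀ = (339·(-124) − 37·(-1106))/665 = -1114/665.

c₀ = -1.675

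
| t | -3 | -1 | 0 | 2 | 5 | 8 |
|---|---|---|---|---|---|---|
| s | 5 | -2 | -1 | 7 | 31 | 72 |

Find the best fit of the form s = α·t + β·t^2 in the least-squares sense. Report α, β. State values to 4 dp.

α = 1.4039, β = 0.9520

From the data, Σt·t = 103, Σt·t^2 = 617, Σt^2·t^2 = 4819.
Moment sums: Σt·s = 732, Σt^2·s = 5454.
det = 103·4819 − 617² = 115668.
α = (732·4819 − 617·5454)/115668 = 27065/19278; β = (103·5454 − 617·732)/115668 = 18353/19278.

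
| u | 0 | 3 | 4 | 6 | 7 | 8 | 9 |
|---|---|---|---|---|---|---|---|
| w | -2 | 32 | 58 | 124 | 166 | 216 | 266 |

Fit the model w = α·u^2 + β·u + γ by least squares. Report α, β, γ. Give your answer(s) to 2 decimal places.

Setting ∂/∂α … = 0 gives: 14691·α + 1891·β + 255·γ = 49184;  1891·α + 255·β + 37·γ = 6356;  255·α + 37·β + 7·γ = 860.
(Σu^2·u^2 = 14691, Σu^2·u = 1891, Σu^2 = 255, Σu·u = 255, Σu = 37, Σ1 = 7, Σu^2·w = 49184, Σu·w = 6356, Σw = 860.)
Solving the 3×3 system (Gaussian elimination) gives α = 136288/45521, β = 141046/45521, γ = -16818/6503.

α = 2.99, β = 3.10, γ = -2.59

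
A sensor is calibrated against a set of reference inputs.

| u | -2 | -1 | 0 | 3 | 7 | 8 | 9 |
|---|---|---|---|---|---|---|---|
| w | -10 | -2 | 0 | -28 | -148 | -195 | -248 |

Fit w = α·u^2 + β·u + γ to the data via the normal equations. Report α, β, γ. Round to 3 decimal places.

The normal system MᵀM·[α, β, γ]ᵀ = Mᵀw is [[13156, 1602, 208]; [1602, 208, 24]; [208, 24, 7]]·[α, β, γ]ᵀ = [-40114, -4890, -631]ᵀ.
Row-reducing yields α = -152987/50659, β = -17037/50659, γ = 5395/7237.

α = -3.020, β = -0.336, γ = 0.745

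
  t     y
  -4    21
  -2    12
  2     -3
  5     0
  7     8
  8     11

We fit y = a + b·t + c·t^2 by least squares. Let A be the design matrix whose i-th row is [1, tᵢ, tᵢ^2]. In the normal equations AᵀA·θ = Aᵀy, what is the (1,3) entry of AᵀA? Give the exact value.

162

Row 1 ↔ basis 1, column 3 ↔ basis t^2, so (AᵀA)_{1,3} = Σᵢ t^2 = (1)·(16) + (1)·(4) + (1)·(4) + (1)·(25) + (1)·(49) + (1)·(64) = 162.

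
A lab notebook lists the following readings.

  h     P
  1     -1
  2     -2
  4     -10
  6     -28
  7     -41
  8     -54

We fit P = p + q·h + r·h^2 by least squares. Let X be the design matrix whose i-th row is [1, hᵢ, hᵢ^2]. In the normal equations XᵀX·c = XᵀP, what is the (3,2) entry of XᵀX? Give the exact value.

Row 3 ↔ basis h^2, column 2 ↔ basis h, so (XᵀX)_{3,2} = Σᵢ (h^2)·(h) = (1)·(1) + (4)·(2) + (16)·(4) + (36)·(6) + (49)·(7) + (64)·(8) = 1144.

1144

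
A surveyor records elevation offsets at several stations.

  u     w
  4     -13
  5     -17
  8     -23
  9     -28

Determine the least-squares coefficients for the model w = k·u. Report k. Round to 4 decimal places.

k = -3.0806

From the data, Σu·u = 186.
For Xᵀw: Σu·w = -573.
XᵀX·[k]ᵀ = Xᵀw becomes [[186]]·[k]ᵀ = [-573]ᵀ.
Hence k = -573 / 186 ≈ -3.08065.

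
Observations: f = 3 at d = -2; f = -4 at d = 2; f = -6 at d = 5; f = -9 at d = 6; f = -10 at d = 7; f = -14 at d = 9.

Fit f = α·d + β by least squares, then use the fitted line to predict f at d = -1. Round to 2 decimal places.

Compute the Gram sums: Σd·d = 199, Σd = 27, Σ1 = 6.
And Σd·f = -294, Σf = -40.
So XᵀX·[α, β]ᵀ = Xᵀf: [[199, 27]; [27, 6]]·[α, β]ᵀ = [-294, -40]ᵀ.
det = 199·6 − 27² = 465.
α = ((-294)·6 − 27·(-40))/465 = -228/155; β = (199·(-40) − 27·(-294))/465 = -22/465.
At d = -1: f̂ = (-228/155)·(-1) + (-22/465)·(1) = 662/465.

f̂ = 1.42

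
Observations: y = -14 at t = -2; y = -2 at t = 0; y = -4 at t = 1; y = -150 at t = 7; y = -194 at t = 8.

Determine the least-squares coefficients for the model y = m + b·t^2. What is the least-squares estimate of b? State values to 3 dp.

b = -3.013

With design matrix A, AᵀA = [[5, 118]; [118, 6514]] and Aᵀy = [-364, -19826]ᵀ.
Determinant 5·6514 − 118² = 18646.
m = ((-364)·6514 − 118·(-19826))/18646 = -15814/9323; b = (5·(-19826) − 118·(-364))/18646 = -28089/9323.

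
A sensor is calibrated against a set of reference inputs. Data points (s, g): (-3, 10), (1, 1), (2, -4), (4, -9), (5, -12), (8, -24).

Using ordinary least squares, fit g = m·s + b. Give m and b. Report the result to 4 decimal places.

m = -3.0682, b = 2.3600

Sums needed: Σs·s = 119, Σs = 17, Σ1 = 6.
Right-hand side: Σs·g = -325, Σg = -38.
So XᵀX·[m, b]ᵀ = Xᵀg: [[119, 17]; [17, 6]]·[m, b]ᵀ = [-325, -38]ᵀ.
det = 119·6 − 17² = 425.
m = ((-325)·6 − 17·(-38))/425 = -1304/425; b = (119·(-38) − 17·(-325))/425 = 59/25.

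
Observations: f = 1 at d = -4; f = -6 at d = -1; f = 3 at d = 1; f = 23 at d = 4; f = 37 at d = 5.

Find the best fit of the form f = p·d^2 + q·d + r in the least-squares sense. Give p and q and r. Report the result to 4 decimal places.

With design matrix A, AᵀA = [[1139, 125, 59]; [125, 59, 5]; [59, 5, 5]] and Aᵀf = [1306, 282, 58]ᵀ.
Row-reducing yields p = 559/582, q = 577/194, r = -788/291.

p = 0.9605, q = 2.9742, r = -2.7079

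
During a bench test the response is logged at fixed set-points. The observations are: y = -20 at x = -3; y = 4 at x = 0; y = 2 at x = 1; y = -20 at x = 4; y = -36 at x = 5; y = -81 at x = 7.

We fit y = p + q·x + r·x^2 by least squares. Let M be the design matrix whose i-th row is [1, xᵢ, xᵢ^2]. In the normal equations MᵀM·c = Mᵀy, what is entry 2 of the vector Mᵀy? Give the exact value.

-765

Entry 2 ↔ basis x, so (Mᵀy)_{2} = Σᵢ (x)·yᵢ = (-3)·(-20) + (0)·(4) + (1)·(2) + (4)·(-20) + (5)·(-36) + (7)·(-81) = -765.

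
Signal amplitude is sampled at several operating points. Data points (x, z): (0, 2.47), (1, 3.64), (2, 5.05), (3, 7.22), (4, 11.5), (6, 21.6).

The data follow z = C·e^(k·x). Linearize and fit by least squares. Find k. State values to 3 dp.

Taking logs, ln z = k·x + ln C, so regress ln z on x.
Σx = 16.0000, Σ(x)² = 66.0000, Σln z = 11.3075, Σx·ln z = 38.6669.
Equations: 66.0000·k + 16.0000·ln C = 38.6669;  16.0000·k + 6·ln C = 11.3075.
Solving (det = 140.0000): k = 0.36487, ln C = 0.91160.

k = 0.365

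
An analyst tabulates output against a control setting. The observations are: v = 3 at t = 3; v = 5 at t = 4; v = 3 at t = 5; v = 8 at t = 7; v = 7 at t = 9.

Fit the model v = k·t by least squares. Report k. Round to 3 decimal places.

Sums needed: Σt·t = 180.
For Xᵀv: Σt·v = 163.
So XᵀX·[k]ᵀ = Xᵀv: [[180]]·[k]ᵀ = [163]ᵀ.
k = 163/180 = 0.905556.

k = 0.906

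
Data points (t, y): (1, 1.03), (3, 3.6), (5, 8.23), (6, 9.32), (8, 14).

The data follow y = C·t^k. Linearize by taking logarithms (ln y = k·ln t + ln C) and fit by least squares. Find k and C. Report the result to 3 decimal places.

k = 1.264, C = 0.995

Linearized form: ln y = k·ln t + ln C. From the 5 transformed points,
Over the data: Σln t = 6.5793, Σ(ln t)² = 11.3317, Σln y = 8.2895, Σln t·ln y = 14.2869.
Normal system: [[11.3317, 6.5793]; [6.5793, 5]]·[k, ln C]ᵀ = [14.2869, 8.2895]ᵀ.
Slope k = (n·Σln t·ln y − Σln t·Σln y)/(n·Σ(ln t)² − (Σln t)²) = (5·14.2869 − 6.5793·8.2895)/13.3720 = 1.26350; ln C = (Σln y − k·Σln t)/n = -0.00468, so C = exp(-0.00468) = 0.99533.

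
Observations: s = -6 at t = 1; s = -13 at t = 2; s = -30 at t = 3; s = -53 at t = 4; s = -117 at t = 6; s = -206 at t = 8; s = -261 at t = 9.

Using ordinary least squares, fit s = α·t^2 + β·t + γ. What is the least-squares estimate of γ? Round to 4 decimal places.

With design matrix A, AᵀA = [[12307, 1557, 211]; [1557, 211, 33]; [211, 33, 7]] and Aᵀs = [-39713, -5033, -686]ᵀ.
Solving the 3×3 system (Gaussian elimination) gives α = -25393/7852, β = 2749/7852, γ = -8519/3926.

γ = -2.1699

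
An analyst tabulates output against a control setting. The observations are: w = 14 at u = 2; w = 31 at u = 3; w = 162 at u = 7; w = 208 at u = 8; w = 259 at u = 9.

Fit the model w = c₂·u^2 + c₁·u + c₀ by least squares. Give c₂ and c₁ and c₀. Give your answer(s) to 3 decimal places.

c₂ = 2.751, c₁ = 4.891, c₀ = -7.460

From the data, Σu^2·u^2 = 13155, Σu^2·u = 1619, Σu^2 = 207, Σu·u = 207, Σu = 29, Σ1 = 5.
Right-hand side: Σu^2·w = 42564, Σu·w = 5250, Σw = 674.
AᵀA·[c₂, c₁, c₀]ᵀ = Aᵀw becomes [[13155, 1619, 207]; [1619, 207, 29]; [207, 29, 5]]·[c₂, c₁, c₀]ᵀ = [42564, 5250, 674]ᵀ.
Row-reducing yields c₂ = 9791/3559, c₁ = 17406/3559, c₀ = -26549/3559.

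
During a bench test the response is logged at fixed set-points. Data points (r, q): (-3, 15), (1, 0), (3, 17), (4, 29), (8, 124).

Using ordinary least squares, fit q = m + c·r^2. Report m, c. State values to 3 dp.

m = -1.944, c = 1.967

With design matrix X, XᵀX = [[5, 99]; [99, 4515]] and Xᵀq = [185, 8688]ᵀ.
det = 5·4515 − 99² = 12774.
m = (185·4515 − 99·8688)/12774 = -8279/4258; c = (5·8688 − 99·185)/12774 = 8375/4258.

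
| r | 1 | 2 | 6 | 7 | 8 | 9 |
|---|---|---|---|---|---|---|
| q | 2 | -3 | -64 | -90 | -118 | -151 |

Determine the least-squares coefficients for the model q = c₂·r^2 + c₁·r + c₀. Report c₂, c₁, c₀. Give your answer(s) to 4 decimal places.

The normal equations are: 14371·c₂ + 1809·c₁ + 235·c₀ = -26507;  1809·c₂ + 235·c₁ + 33·c₀ = -3321;  235·c₂ + 33·c₁ + 6·c₀ = -424.
Solving the 3×3 system (Gaussian elimination) gives c₂ = -14137/7240, c₁ = 2643/7240, c₀ = 3442/905.

c₂ = -1.9526, c₁ = 0.3651, c₀ = 3.8033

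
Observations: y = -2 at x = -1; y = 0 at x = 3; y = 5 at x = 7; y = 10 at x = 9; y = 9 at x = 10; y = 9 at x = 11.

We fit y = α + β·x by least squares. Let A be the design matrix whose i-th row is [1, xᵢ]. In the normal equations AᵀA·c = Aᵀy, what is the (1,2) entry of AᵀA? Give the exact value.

39

Row 1 ↔ basis 1, column 2 ↔ basis x, so (AᵀA)_{1,2} = Σᵢ x = (1)·(-1) + (1)·(3) + (1)·(7) + (1)·(9) + (1)·(10) + (1)·(11) = 39.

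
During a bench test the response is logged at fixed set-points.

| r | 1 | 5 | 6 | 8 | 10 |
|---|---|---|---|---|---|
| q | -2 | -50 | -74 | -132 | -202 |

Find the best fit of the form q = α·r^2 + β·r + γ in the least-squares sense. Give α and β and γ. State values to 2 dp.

Setting ∂/∂α … = 0 gives: 16018·α + 1854·β + 226·γ = -32564;  1854·α + 226·β + 30·γ = -3772;  226·α + 30·β + 5·γ = -460.
(Σr^2·r^2 = 16018, Σr^2·r = 1854, Σr^2 = 226, Σr·r = 226, Σr = 30, Σ1 = 5, Σr^2·q = -32564, Σr·q = -3772, Σq = -460.)
Solving the 3×3 system (Gaussian elimination) gives α = -5865/2957, β = -1559/2957, γ = 2408/2957.

α = -1.98, β = -0.53, γ = 0.81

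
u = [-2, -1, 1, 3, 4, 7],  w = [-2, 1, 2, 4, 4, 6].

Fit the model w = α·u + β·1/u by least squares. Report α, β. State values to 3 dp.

Normal-equation sums: Σu·u = 80, Σu·1/u = 6, Σ1/u·1/u = 17245/7056.
Moment sums: Σu·w = 75, Σ1/u·w = 109/21.
det = 80·(17245/7056) − 6² = 70349/441.
α = (75·(17245/7056) − 6·(109/21))/(70349/441) = 1073631/1125584; β = (80·(109/21) − 6·75)/(70349/441) = -15330/70349.

α = 0.954, β = -0.218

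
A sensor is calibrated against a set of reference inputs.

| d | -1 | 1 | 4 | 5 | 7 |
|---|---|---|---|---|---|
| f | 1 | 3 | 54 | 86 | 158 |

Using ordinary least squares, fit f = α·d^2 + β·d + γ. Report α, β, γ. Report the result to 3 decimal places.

With design matrix A, AᵀA = [[3284, 532, 92]; [532, 92, 16]; [92, 16, 5]] and Aᵀf = [10760, 1754, 302]ᵀ.
Solving the 3×3 system (Gaussian elimination) gives α = 1747/588, β = 1177/588, γ = -33/49.

α = 2.971, β = 2.002, γ = -0.673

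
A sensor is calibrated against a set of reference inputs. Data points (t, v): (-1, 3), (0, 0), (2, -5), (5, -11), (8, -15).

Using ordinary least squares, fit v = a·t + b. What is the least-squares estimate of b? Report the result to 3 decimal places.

With design matrix X, XᵀX = [[94, 14]; [14, 5]] and Xᵀv = [-188, -28]ᵀ.
Eliminating b: 5·(row 1) − 14·(row 2) gives 274·a = 5·(-188) − 14·(-28) = -548, so a = -2.
Then b = ((-28) − 14·(-2))/5 = 0.

b = 0.000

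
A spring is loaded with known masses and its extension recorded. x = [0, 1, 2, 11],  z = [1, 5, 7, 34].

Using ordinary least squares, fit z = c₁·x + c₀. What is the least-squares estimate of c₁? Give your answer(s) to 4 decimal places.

c₁ = 2.9675

Forming MᵀM = [[126, 14]; [14, 4]] and Mᵀz = [393, 47]ᵀ gives MᵀM·[c₁, c₀]ᵀ = Mᵀz.
Δ = 126·4 − 14² = 308.
c₁ = (393·4 − 14·47)/308 = 457/154; c₀ = (126·47 − 14·393)/308 = 15/11.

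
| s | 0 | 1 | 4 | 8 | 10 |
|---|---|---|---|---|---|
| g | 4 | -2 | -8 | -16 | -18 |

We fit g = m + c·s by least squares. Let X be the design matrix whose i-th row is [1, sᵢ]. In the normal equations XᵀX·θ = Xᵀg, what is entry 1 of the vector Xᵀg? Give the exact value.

Entry 1 ↔ basis 1, so (Xᵀg)_{1} = Σᵢ gᵢ = (1)·(4) + (1)·(-2) + (1)·(-8) + (1)·(-16) + (1)·(-18) = -40.

-40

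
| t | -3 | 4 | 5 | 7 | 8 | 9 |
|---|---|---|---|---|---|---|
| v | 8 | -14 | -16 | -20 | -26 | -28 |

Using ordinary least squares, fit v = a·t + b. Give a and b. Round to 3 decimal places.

Setting ∂/∂a … = 0 gives: 244·a + 30·b = -760;  30·a + 6·b = -96.
Determinant 244·6 − 30² = 564.
a = ((-760)·6 − 30·(-96))/564 = -140/47; b = (244·(-96) − 30·(-760))/564 = -52/47.

a = -2.979, b = -1.106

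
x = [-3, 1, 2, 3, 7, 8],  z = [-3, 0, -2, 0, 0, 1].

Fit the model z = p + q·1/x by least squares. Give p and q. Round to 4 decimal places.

Normal-equation sums: Σ1 = 6, Σ1/x = 99/56, Σ1/x·1/x = 42569/28224.
For Mᵀz: Σz = -4, Σ1/x·z = 1/8.
Normal equations: [[6, 99/56]; [99/56, 42569/28224]]·[p, q]ᵀ = [-4, 1/8]ᵀ.
Determinant 6·(42569/28224) − (99/56)² = 55735/9408.
p = ((-4)·(42569/28224) − (99/56)·(1/8))/(55735/9408) = -176513/167205; q = (6·(1/8) − (99/56)·(-4))/(55735/9408) = 73584/55735.

p = -1.0557, q = 1.3202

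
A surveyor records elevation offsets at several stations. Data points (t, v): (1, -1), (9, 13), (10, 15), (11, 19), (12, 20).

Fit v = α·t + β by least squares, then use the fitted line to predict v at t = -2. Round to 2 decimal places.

v̂ = -7.04

From the data, Σt·t = 447, Σt = 43, Σ1 = 5.
Right-hand side: Σt·v = 715, Σv = 66.
Normal equations: [[447, 43]; [43, 5]]·[α, β]ᵀ = [715, 66]ᵀ.
Eliminating β: 5·(row 1) − 43·(row 2) gives 386·α = 5·715 − 43·66 = 737, so α = 737/386.
Then β = (66 − 43·(737/386))/5 = -1243/386.
At t = -2: v̂ = (737/386)·(-2) + (-1243/386)·(1) = -2717/386.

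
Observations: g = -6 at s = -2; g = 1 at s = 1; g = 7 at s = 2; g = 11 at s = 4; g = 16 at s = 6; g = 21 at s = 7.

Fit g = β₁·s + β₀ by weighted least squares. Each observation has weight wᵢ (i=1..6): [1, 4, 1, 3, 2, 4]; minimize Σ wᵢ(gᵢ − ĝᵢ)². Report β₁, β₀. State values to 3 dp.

The normal equations are: 328·β₁ + 56·β₀ = 942;  56·β₁ + 15·β₀ = 154.
(Σwᵢ·s·s = 328, Σwᵢ·s = 56, Σwᵢ·1 = 15, Σwᵢ·s·g = 942, Σwᵢ·g = 154.)
det = 328·15 − 56² = 1784.
β₁ = (942·15 − 56·154)/1784 = 2753/892; β₀ = (328·154 − 56·942)/1784 = -280/223.

β₁ = 3.086, β₀ = -1.256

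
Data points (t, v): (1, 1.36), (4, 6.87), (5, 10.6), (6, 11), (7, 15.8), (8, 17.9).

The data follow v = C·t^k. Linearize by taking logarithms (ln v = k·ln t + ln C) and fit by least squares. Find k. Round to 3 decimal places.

k = 1.237

With ln vᵢ as the transformed response and ln tᵢ as the regressor:
AᵀA = [[15.8331, 8.8128]; [8.8128, 6]], rhs = [22.1372, 12.6382]ᵀ  (here Σln t = 8.8128, Σ(ln t)² = 15.8331, Σln v = 12.6382, Σln t·ln v = 22.1372).
Slope k = (n·Σln t·ln v − Σln t·Σln v)/(n·Σ(ln t)² − (Σln t)²) = (6·22.1372 − 8.8128·12.6382)/17.3327 = 1.23725; ln C = (Σln v − k·Σln t)/n = 0.28909.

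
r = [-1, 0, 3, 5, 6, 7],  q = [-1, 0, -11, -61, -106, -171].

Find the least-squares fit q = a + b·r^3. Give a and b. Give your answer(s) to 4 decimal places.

a = 0.5048, b = -0.4972

The normal system MᵀM·[a, b]ᵀ = Mᵀq is [[6, 710]; [710, 180660]]·[a, b]ᵀ = [-350, -89470]ᵀ.
Eliminating b: 180660·(row 1) − 710·(row 2) gives 579860·a = 180660·(-350) − 710·(-89470) = 292700, so a = 14635/28993.
Then b = ((-89470) − 710·(14635/28993))/180660 = -14416/28993.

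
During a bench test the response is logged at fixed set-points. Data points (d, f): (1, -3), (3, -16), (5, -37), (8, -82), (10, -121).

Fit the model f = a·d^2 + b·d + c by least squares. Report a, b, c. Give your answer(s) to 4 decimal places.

With design matrix A, AᵀA = [[14803, 1665, 199]; [1665, 199, 27]; [199, 27, 5]] and Aᵀf = [-18420, -2102, -259]ᵀ.
Solving the 3×3 system (Gaussian elimination) gives a = -40651/43982, b = -130387/43982, c = 21866/21991.

a = -0.9243, b = -2.9646, c = 0.9943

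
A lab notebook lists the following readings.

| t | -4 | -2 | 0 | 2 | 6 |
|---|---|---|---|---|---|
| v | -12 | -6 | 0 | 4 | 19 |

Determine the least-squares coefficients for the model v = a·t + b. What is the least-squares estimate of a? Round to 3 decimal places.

The normal equations are: 60·a + 2·b = 182;  2·a + 5·b = 5.
(Σt·t = 60, Σt = 2, Σ1 = 5, Σt·v = 182, Σv = 5.)
det = 60·5 − 2² = 296.
a = (182·5 − 2·5)/296 = 225/74; b = (60·5 − 2·182)/296 = -8/37.

a = 3.041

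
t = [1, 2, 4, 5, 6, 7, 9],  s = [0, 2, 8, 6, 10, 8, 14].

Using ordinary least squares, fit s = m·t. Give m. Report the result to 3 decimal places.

m = 1.453

The normal system MᵀM·[m]ᵀ = Mᵀs is [[212]]·[m]ᵀ = [308]ᵀ.
m = 308/212 = 1.45283.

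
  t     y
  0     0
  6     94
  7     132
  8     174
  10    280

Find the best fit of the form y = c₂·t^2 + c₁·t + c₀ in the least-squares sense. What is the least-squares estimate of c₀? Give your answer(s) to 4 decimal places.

Entries of MᵀM: Σt^2·t^2 = 17793, Σt^2·t = 2071, Σt^2 = 249, Σt·t = 249, Σt = 31, Σ1 = 5.
Right-hand side: Σt^2·y = 48988, Σt·y = 5680, Σy = 680.
Row-reducing yields c₂ = 27257/8866, c₁ = -24473/8866, c₀ = 5/403.

c₀ = 0.0124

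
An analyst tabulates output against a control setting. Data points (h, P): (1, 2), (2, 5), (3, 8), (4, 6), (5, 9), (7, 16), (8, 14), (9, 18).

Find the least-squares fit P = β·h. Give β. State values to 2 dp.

Normal-equation sums: Σh·h = 249.
Moment sums: Σh·P = 491.
AᵀA·[β]ᵀ = AᵀP becomes [[249]]·[β]ᵀ = [491]ᵀ.
β = 491/249 = 1.97189.

β = 1.97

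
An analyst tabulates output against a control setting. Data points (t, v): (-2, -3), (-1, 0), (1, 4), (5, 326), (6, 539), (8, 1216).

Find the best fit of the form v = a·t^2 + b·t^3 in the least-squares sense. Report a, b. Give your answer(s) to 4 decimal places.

a = 3.0259, b = 1.9962

From the data, Σt^2·t^2 = 6035, Σt^2·t^3 = 43637, Σt^3·t^3 = 324491.
Moment sums: Σt^2·v = 105370, Σt^3·v = 779794.
Normal equations: [[6035, 43637]; [43637, 324491]]·[a, b]ᵀ = [105370, 779794]ᵀ.
Determinant 6035·324491 − 43637² = 54115416.
a = (105370·324491 − 43637·779794)/54115416 = 4548497/1503206; b = (6035·779794 − 43637·105370)/54115416 = 3000725/1503206.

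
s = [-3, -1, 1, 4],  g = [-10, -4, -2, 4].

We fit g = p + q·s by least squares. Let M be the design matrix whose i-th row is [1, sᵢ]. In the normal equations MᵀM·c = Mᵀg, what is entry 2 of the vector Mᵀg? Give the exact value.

Entry 2 ↔ basis s, so (Mᵀg)_{2} = Σᵢ (s)·gᵢ = (-3)·(-10) + (-1)·(-4) + (1)·(-2) + (4)·(4) = 48.

48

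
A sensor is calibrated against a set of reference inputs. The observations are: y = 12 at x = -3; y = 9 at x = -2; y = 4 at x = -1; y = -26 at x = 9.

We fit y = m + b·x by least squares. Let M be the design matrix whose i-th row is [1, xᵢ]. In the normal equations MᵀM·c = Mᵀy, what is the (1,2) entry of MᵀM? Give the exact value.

3

Row 1 ↔ basis 1, column 2 ↔ basis x, so (MᵀM)_{1,2} = Σᵢ x = (1)·(-3) + (1)·(-2) + (1)·(-1) + (1)·(9) = 3.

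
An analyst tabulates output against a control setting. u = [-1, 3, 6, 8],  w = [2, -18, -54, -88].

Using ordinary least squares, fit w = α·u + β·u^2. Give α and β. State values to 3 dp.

Compute the Gram sums: Σu·u = 110, Σu·u^2 = 754, Σu^2·u^2 = 5474.
Moment sums: Σu·w = -1084, Σu^2·w = -7736.
So AᵀA·[α, β]ᵀ = Aᵀw: [[110, 754]; [754, 5474]]·[α, β]ᵀ = [-1084, -7736]ᵀ.
det = 110·5474 − 754² = 33624.
α = ((-1084)·5474 − 754·(-7736))/33624 = -3; β = (110·(-7736) − 754·(-1084))/33624 = -1.

α = -3.000, β = -1.000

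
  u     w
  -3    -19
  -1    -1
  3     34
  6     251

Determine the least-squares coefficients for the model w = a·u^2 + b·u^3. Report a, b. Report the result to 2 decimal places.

a = 0.88, b = 1.01

Entries of XᵀX: Σu^2·u^2 = 1459, Σu^2·u^3 = 7775, Σu^3·u^3 = 48115.
Moment sums: Σu^2·w = 9170, Σu^3·w = 55648.
Δ = 1459·48115 − 7775² = 9749160.
a = (9170·48115 − 7775·55648)/9749160 = 95015/108324; b = (1459·55648 − 7775·9170)/9749160 = 549649/541620.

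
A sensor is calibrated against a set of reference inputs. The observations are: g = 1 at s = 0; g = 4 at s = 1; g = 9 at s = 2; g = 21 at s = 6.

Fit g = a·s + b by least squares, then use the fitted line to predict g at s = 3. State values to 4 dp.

ĝ = 11.2530

With design matrix M, MᵀM = [[41, 9]; [9, 4]] and Mᵀg = [148, 35]ᵀ.
Determinant 41·4 − 9² = 83.
a = (148·4 − 9·35)/83 = 277/83; b = (41·35 − 9·148)/83 = 103/83.
At s = 3: ĝ = (277/83)·(3) + (103/83)·(1) = 934/83.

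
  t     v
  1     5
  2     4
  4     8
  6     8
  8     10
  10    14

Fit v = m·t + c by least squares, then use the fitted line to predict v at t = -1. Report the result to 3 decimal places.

v̂ = 2.101

Normal-equation sums: Σt·t = 221, Σt = 31, Σ1 = 6.
Moment sums: Σt·v = 313, Σv = 49.
AᵀA·[m, c]ᵀ = Aᵀv becomes [[221, 31]; [31, 6]]·[m, c]ᵀ = [313, 49]ᵀ.
det = 221·6 − 31² = 365.
m = (313·6 − 31·49)/365 = 359/365; c = (221·49 − 31·313)/365 = 1126/365.
At t = -1: v̂ = (359/365)·(-1) + (1126/365)·(1) = 767/365.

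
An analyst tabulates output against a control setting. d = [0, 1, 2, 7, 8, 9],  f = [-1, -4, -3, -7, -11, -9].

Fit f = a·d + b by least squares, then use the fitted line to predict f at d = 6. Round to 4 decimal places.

Entries of AᵀA: Σd·d = 199, Σd = 27, Σ1 = 6.
And Σd·f = -228, Σf = -35.
AᵀA·[a, b]ᵀ = Aᵀf becomes [[199, 27]; [27, 6]]·[a, b]ᵀ = [-228, -35]ᵀ.
Δ = 199·6 − 27² = 465.
a = ((-228)·6 − 27·(-35))/465 = -141/155; b = (199·(-35) − 27·(-228))/465 = -809/465.
At d = 6: f̂ = (-141/155)·(6) + (-809/465)·(1) = -3347/465.

f̂ = -7.1978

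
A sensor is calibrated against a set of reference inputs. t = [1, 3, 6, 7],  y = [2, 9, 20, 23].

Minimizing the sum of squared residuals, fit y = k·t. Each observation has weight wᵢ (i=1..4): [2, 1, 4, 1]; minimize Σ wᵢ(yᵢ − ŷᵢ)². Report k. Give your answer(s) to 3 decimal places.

k = 3.294

Sums needed: Σwᵢ·t·t = 204.
For XᵀWy: Σwᵢ·t·y = 672.
XᵀWX·[k]ᵀ = XᵀWy becomes [[204]]·[k]ᵀ = [672]ᵀ.
Hence k = 672 / 204 ≈ 3.29412.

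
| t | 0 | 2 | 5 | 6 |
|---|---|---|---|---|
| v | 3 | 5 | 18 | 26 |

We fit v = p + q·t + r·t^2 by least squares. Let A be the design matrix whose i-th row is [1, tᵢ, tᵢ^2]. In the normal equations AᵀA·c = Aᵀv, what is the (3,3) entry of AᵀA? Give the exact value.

Row 3 ↔ basis t^2, column 3 ↔ basis t^2, so (AᵀA)_{3,3} = Σᵢ (t^2)·(t^2) = (0)·(0) + (4)·(4) + (25)·(25) + (36)·(36) = 1937.

1937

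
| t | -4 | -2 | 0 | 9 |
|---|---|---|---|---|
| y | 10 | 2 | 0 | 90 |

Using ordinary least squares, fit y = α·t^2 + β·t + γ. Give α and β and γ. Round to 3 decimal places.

XᵀX·[α, β, γ]ᵀ = Xᵀy reads: 6833·α + 657·β + 101·γ = 7458;  657·α + 101·β + 3·γ = 766;  101·α + 3·β + 4·γ = 102.
Row-reducing yields α = 16275/17014, β = 115003/85070, γ = 14157/42535.

α = 0.957, β = 1.352, γ = 0.333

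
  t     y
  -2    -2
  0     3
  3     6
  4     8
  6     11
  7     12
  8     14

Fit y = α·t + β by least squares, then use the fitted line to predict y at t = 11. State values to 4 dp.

ŷ = 18.4211

Setting ∂/∂α … = 0 gives: 178·α + 26·β = 316;  26·α + 7·β = 52.
Eliminating β: 7·(row 1) − 26·(row 2) gives 570·α = 7·316 − 26·52 = 860, so α = 86/57.
Then β = (52 − 26·(86/57))/7 = 104/57.
At t = 11: ŷ = (86/57)·(11) + (104/57)·(1) = 350/19.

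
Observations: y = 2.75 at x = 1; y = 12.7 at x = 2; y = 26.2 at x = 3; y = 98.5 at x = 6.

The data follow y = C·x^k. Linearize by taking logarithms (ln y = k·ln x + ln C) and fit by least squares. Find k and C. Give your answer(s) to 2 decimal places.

With ln yᵢ as the transformed response and ln xᵢ as the regressor:
Σln x = 3.5835, Σ(ln x)² = 4.8978, Σln y = 11.4090, Σln x·ln y = 13.5738.
Equations: 4.8978·k + 3.5835·ln C = 13.5738;  3.5835·k + 4·ln C = 11.4090.
Solving (det = 6.7496): k = 1.98689, ln C = 1.07224, so C = exp(1.07224) = 2.92193.

k = 1.99, C = 2.92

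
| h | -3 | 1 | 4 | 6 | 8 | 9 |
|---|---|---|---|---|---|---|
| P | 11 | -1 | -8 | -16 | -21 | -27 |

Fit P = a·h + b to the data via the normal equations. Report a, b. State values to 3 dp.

From the data, Σh·h = 207, Σh = 25, Σ1 = 6.
Moment sums: Σh·P = -573, ΣP = -62.
Normal equations: [[207, 25]; [25, 6]]·[a, b]ᵀ = [-573, -62]ᵀ.
Eliminating b: 6·(row 1) − 25·(row 2) gives 617·a = 6·(-573) − 25·(-62) = -1888, so a = -1888/617.
Then b = ((-62) − 25·(-1888/617))/6 = 1491/617.

a = -3.060, b = 2.417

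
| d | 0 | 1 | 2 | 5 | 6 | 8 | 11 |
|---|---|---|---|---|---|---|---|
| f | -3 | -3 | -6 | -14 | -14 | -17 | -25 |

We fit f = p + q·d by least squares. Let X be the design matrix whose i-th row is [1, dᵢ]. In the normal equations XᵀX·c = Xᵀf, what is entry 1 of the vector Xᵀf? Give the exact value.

Entry 1 ↔ basis 1, so (Xᵀf)_{1} = Σᵢ fᵢ = (1)·(-3) + (1)·(-3) + (1)·(-6) + (1)·(-14) + (1)·(-14) + (1)·(-17) + (1)·(-25) = -82.

-82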